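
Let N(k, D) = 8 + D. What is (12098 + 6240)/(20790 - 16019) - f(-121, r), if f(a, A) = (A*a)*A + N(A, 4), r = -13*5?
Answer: 2439015561/4771 ≈ 5.1122e+5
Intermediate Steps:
r = -65
f(a, A) = 12 + a*A**2 (f(a, A) = (A*a)*A + (8 + 4) = a*A**2 + 12 = 12 + a*A**2)
(12098 + 6240)/(20790 - 16019) - f(-121, r) = (12098 + 6240)/(20790 - 16019) - (12 - 121*(-65)**2) = 18338/4771 - (12 - 121*4225) = 18338*(1/4771) - (12 - 511225) = 18338/4771 - 1*(-511213) = 18338/4771 + 511213 = 2439015561/4771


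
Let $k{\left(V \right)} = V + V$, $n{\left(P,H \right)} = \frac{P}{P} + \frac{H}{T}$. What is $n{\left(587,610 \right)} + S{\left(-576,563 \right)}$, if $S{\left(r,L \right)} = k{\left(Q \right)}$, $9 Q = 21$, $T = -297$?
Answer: $\frac{1073}{297} \approx 3.6128$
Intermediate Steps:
$n{\left(P,H \right)} = 1 - \frac{H}{297}$ ($n{\left(P,H \right)} = \frac{P}{P} + \frac{H}{-297} = 1 + H \left(- \frac{1}{297}\right) = 1 - \frac{H}{297}$)
$Q = \frac{7}{3}$ ($Q = \frac{1}{9} \cdot 21 = \frac{7}{3} \approx 2.3333$)
$k{\left(V \right)} = 2 V$
$S{\left(r,L \right)} = \frac{14}{3}$ ($S{\left(r,L \right)} = 2 \cdot \frac{7}{3} = \frac{14}{3}$)
$n{\left(587,610 \right)} + S{\left(-576,563 \right)} = \left(1 - \frac{610}{297}\right) + \frac{14}{3} = - \frac{313}{297} + \frac{14}{3} = \frac{1073}{297}$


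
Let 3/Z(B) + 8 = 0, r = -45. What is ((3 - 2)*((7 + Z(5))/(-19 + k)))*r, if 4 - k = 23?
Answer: 2385/304 ≈ 7.8454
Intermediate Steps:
k = -19 (k = 4 - 1*23 = 4 - 23 = -19)
Z(B) = -3/8 (Z(B) = 3/(-8 + 0) = 3/(-8) = 3*(-⅛) = -3/8)
((3 - 2)*((7 + Z(5))/(-19 + k)))*r = ((3 - 2)*((7 - 3/8)/(-19 - 19)))*(-45) = (1*((53/8)/(-38)))*(-45) = (1*((53/8)*(-1/38)))*(-45) = (1*(-53/304))*(-45) = -53/304*(-45) = 2385/304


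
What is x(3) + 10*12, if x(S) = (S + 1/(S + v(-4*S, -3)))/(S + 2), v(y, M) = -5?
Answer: 241/2 ≈ 120.50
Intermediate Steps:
x(S) = (S + 1/(-5 + S))/(2 + S) (x(S) = (S + 1/(S - 5))/(S + 2) = (S + 1/(-5 + S))/(2 + S))
x(3) + 10*12 = (1 + 3**2 - 5*3)/(-10 + 3**2 - 3*3) + 10*12 = (1 + 9 - 15)/(-10 + 9 - 9) + 120 = -5/(-10) + 120 = -1/10*(-5) + 120 = 1/2 + 120 = 241/2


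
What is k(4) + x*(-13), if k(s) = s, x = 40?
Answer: -516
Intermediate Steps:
k(4) + x*(-13) = 4 + 40*(-13) = 4 - 520 = -516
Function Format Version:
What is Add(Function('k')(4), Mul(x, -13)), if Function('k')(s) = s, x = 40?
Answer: -516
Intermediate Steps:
Add(Function('k')(4), Mul(x, -13)) = Add(4, Mul(40, -13)) = Add(4, -520) = -516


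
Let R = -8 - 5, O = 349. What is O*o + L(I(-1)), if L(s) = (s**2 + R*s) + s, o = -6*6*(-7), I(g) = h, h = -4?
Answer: 88012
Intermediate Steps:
I(g) = -4
o = 252 (o = -36*(-7) = 252)
R = -13
L(s) = s**2 - 12*s (L(s) = (s**2 - 13*s) + s = s**2 - 12*s)
O*o + L(I(-1)) = 349*252 - 4*(-12 - 4) = 87948 - 4*(-16) = 87948 + 64 = 88012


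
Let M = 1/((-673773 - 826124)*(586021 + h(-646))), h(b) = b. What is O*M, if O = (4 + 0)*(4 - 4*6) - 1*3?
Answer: 83/878002206375 ≈ 9.4533e-11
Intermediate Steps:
O = -83 (O = 4*(4 - 24) - 3 = 4*(-20) - 3 = -80 - 3 = -83)
M = -1/878002206375 (M = 1/((-673773 - 826124)*(586021 - 646)) = 1/(-1499897*585375) = 1/(-878002206375) = -1/878002206375 ≈ -1.1390e-12)
O*M = -83*(-1/878002206375) = 83/878002206375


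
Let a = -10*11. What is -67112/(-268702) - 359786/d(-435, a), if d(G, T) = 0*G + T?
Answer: 24170650023/7389305 ≈ 3271.0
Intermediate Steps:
a = -110
d(G, T) = T (d(G, T) = 0 + T = T)
-67112/(-268702) - 359786/d(-435, a) = -67112/(-268702) - 359786/(-110) = -67112*(-1/268702) - 359786*(-1/110) = 33556/134351 + 179893/55 = 24170650023/7389305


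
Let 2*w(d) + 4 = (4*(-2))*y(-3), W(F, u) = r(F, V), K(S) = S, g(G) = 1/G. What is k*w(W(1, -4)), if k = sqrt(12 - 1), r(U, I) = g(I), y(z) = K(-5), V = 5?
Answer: 18*sqrt(11) ≈ 59.699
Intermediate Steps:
y(z) = -5
r(U, I) = 1/I
W(F, u) = 1/5
w(d) = 18 (w(d) = -2 + ((4*(-2))*(-5))/2 = -2 + (-8*(-5))/2 = -2 + (1/2)*40 = -2 + 20 = 18)
k = sqrt(11) ≈ 3.3166
k*w(W(1, -4)) = sqrt(11)*18 = 18*sqrt(11)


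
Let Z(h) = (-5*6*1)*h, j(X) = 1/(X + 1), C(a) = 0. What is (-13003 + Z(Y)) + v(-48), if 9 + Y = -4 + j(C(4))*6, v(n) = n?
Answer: -12841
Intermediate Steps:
j(X) = 1/(1 + X)
Y = -7 (Y = -9 + (-4 + 6/(1 + 0)) = -9 + (-4 + 6/1) = -9 + (-4 + 1*6) = -9 + (-4 + 6) = -9 + 2 = -7)
Z(h) = -30*h (Z(h) = (-30*1)*h = -30*h)
(-13003 + Z(Y)) + v(-48) = (-13003 - 30*(-7)) - 48 = (-13003 + 210) - 48 = -12793 - 48 = -12841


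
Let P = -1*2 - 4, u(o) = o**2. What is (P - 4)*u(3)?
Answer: -90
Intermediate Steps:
P = -6 (P = -2 - 4 = -6)
(P - 4)*u(3) = (-6 - 4)*3**2 = -10*9 = -90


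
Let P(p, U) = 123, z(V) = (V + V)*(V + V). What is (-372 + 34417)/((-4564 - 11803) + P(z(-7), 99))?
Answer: -34045/16244 ≈ -2.0959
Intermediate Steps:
z(V) = 4*V² (z(V) = (2*V)*(2*V) = 4*V²)
(-372 + 34417)/((-4564 - 11803) + P(z(-7), 99)) = (-372 + 34417)/((-4564 - 11803) + 123) = 34045/(-16367 + 123) = 34045/(-16244) = 34045*(-1/16244) = -34045/16244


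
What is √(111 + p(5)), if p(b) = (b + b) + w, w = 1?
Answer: √122 ≈ 11.045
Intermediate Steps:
p(b) = 1 + 2*b (p(b) = (b + b) + 1 = 2*b + 1 = 1 + 2*b)
√(111 + p(5)) = √(111 + (1 + 2*5)) = √(111 + (1 + 10)) = √(111 + 11) = √122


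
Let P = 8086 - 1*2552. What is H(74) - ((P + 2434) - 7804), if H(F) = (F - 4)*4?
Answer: 116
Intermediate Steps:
P = 5534 (P = 8086 - 2552 = 5534)
H(F) = -16 + 4*F (H(F) = (-4 + F)*4 = -16 + 4*F)
H(74) - ((P + 2434) - 7804) = (-16 + 4*74) - ((5534 + 2434) - 7804) = (-16 + 296) - (7968 - 7804) = 280 - 1*164 = 280 - 164 = 116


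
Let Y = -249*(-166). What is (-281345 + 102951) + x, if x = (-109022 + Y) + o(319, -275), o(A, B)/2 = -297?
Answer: -246676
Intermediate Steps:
o(A, B) = -594 (o(A, B) = 2*(-297) = -594)
Y = 41334
x = -68282 (x = (-109022 + 41334) - 594 = -67688 - 594 = -68282)
(-281345 + 102951) + x = (-281345 + 102951) - 68282 = -178394 - 68282 = -246676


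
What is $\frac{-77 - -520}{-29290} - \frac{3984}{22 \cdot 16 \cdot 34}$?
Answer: $- \frac{3812287}{10954460} \approx -0.34801$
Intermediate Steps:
$\frac{-77 - -520}{-29290} - \frac{3984}{22 \cdot 16 \cdot 34} = \left(-77 + 520\right) \left(- \frac{1}{29290}\right) - \frac{3984}{352 \cdot 34} = 443 \left(- \frac{1}{29290}\right) - \frac{3984}{11968} = - \frac{443}{29290} - \frac{249}{748} = - \frac{3812287}{10954460}$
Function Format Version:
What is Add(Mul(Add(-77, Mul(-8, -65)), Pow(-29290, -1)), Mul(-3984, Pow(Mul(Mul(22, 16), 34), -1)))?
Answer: Rational(-3812287, 10954460) ≈ -0.34801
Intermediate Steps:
Add(Mul(Add(-77, Mul(-8, -65)), Pow(-29290, -1)), Mul(-3984, Pow(Mul(Mul(22, 16), 34), -1))) = Add(Mul(Add(-77, 520), Rational(-1, 29290)), Mul(-3984, Pow(Mul(352, 34), -1))) = Add(Mul(443, Rational(-1, 29290)), Mul(-3984, Pow(11968, -1))) = Add(Rational(-443, 29290), Mul(-3984, Rational(1, 11968))) = Add(Rational(-443, 29290), Rational(-249, 748)) = Rational(-3812287, 10954460)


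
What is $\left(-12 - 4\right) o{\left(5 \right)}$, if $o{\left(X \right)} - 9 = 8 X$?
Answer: $-784$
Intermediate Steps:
$o{\left(X \right)} = 9 + 8 X$
$\left(-12 - 4\right) o{\left(5 \right)} = \left(-12 - 4\right) \left(9 + 8 \cdot 5\right) = - 16 \left(9 + 40\right) = \left(-16\right) 49 = -784$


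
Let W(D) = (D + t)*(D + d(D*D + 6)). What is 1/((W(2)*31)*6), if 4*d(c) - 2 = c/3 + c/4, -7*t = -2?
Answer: 7/11780 ≈ 0.00059423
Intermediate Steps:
t = 2/7 (t = -⅐*(-2) = 2/7 ≈ 0.28571)
d(c) = ½ + 7*c/48 (d(c) = ½ + (c/3 + c/4)/4 = ½ + (7*c/12)/4 = ½ + 7*c/48)
W(D) = (2/7 + D)*(11/8 + D + 7*D²/48) (W(D) = (D + 2/7)*(D + (½ + 7*(D*D + 6)/48)) = (2/7 + D)*(D + (½ + 7*(D² + 6)/48)) = (2/7 + D)*(D + (½ + 7*(6 + D²)/48)) = (2/7 + D)*(D + (½ + (7/8 + 7*D²/48))) = (2/7 + D)*(D + (11/8 + 7*D²/48)) = (2/7 + D)*(11/8 + D + 7*D²/48))
1/((W(2)*31)*6) = 1/(((11/28 + (7/48)*2³ + (25/24)*2² + (93/56)*2)*31)*6) = 1/(((11/28 + (7/48)*8 + (25/24)*4 + 93/28)*31)*6) = 1/(((11/28 + 7/6 + 25/6 + 93/28)*31)*6) = 1/(((190/21)*31)*6) = 1/((5890/21)*6) = 1/(11780/7) = 7/11780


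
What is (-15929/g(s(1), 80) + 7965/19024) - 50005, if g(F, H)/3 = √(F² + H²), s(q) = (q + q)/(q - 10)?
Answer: -951287155/19024 - 47787*√129601/259202 ≈ -50071.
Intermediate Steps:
s(q) = 2*q/(-10 + q) (s(q) = (2*q)/(-10 + q) = 2*q/(-10 + q))
g(F, H) = 3*√(F² + H²)
(-15929/g(s(1), 80) + 7965/19024) - 50005 = (-15929*1/(3*√((2*1/(-10 + 1))² + 80²)) + 7965/19024) - 50005 = (-15929*1/(3*√((2*1/(-9))² + 6400)) + 7965*(1/19024)) - 50005 = (-15929*1/(3*√((2*1*(-⅑))² + 6400)) + 7965/19024) - 50005 = (-15929*1/(3*√((-2/9)² + 6400)) + 7965/19024) - 50005 = (-15929*1/(3*√(4/81 + 6400)) + 7965/19024) - 50005 = (-15929*3*√129601/259202 + 7965/19024) - 50005 = (-47787*√129601/259202 + 7965/19024) - 50005 = (7965/19024 - 47787*√129601/259202) - 50005 = -951287155/19024 - 47787*√129601/259202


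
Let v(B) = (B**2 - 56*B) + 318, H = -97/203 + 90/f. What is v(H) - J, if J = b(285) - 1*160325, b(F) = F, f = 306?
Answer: 1909890651818/11909401 ≈ 1.6037e+5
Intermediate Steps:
H = -634/3451 (H = -97/203 + 90/306 = -97*1/203 + 90*(1/306) = -97/203 + 5/17 = -634/3451 ≈ -0.18371)
J = -160040 (J = 285 - 1*160325 = 285 - 160325 = -160040)
v(B) = 318 + B**2 - 56*B
v(H) - J = (318 + (-634/3451)**2 - 56*(-634/3451)) - 1*(-160040) = (318 + 401956/11909401 + 5072/493) + 160040 = 3910115778/11909401 + 160040 = 1909890651818/11909401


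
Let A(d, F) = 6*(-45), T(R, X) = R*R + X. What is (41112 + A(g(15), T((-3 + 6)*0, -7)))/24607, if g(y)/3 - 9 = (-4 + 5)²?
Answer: 40842/24607 ≈ 1.6598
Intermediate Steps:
g(y) = 30 (g(y) = 27 + 3*(-4 + 5)² = 27 + 3*1² = 27 + 3*1 = 27 + 3 = 30)
T(R, X) = X + R² (T(R, X) = R² + X = X + R²)
A(d, F) = -270
(41112 + A(g(15), T((-3 + 6)*0, -7)))/24607 = (41112 - 270)/24607 = 40842*(1/24607) = 40842/24607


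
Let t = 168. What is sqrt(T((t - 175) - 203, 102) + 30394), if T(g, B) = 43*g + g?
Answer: sqrt(21154) ≈ 145.44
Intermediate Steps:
T(g, B) = 44*g
sqrt(T((t - 175) - 203, 102) + 30394) = sqrt(44*((168 - 175) - 203) + 30394) = sqrt(44*(-7 - 203) + 30394) = sqrt(44*(-210) + 30394) = sqrt(-9240 + 30394) = sqrt(21154)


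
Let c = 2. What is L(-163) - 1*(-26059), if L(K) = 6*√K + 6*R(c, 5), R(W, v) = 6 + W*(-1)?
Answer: 26083 + 6*I*√163 ≈ 26083.0 + 76.603*I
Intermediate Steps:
R(W, v) = 6 - W
L(K) = 24 + 6*√K (L(K) = 6*√K + 6*(6 - 1*2) = 6*√K + 6*(6 - 2) = 6*√K + 6*4 = 6*√K + 24 = 24 + 6*√K)
L(-163) - 1*(-26059) = (24 + 6*√(-163)) - 1*(-26059) = (24 + 6*(I*√163)) + 26059 = (24 + 6*I*√163) + 26059 = 26083 + 6*I*√163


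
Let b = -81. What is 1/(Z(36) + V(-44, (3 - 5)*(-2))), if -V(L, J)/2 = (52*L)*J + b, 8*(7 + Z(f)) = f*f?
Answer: 1/18621 ≈ 5.3703e-5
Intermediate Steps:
Z(f) = -7 + f²/8 (Z(f) = -7 + (f*f)/8 = -7 + f²/8)
V(L, J) = 162 - 104*J*L (V(L, J) = -2*((52*L)*J - 81) = -2*(52*J*L - 81) = -2*(-81 + 52*J*L) = 162 - 104*J*L)
1/(Z(36) + V(-44, (3 - 5)*(-2))) = 1/((-7 + (⅛)*36²) + (162 - 104*(3 - 5)*(-2)*(-44))) = 1/((-7 + (⅛)*1296) + (162 - 104*(-2*(-2))*(-44))) = 1/((-7 + 162) + (162 - 104*4*(-44))) = 1/(155 + (162 + 18304)) = 1/(155 + 18466) = 1/18621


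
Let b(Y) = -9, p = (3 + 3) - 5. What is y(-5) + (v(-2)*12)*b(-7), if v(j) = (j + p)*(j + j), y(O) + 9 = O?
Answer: -446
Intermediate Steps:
y(O) = -9 + O
p = 1 (p = 6 - 5 = 1)
v(j) = 2*j*(1 + j) (v(j) = (j + 1)*(j + j) = (1 + j)*(2*j) = 2*j*(1 + j))
y(-5) + (v(-2)*12)*b(-7) = (-9 - 5) + ((2*(-2)*(1 - 2))*12)*(-9) = -14 + ((2*(-2)*(-1))*12)*(-9) = -14 + (4*12)*(-9) = -14 + 48*(-9) = -14 - 432 = -446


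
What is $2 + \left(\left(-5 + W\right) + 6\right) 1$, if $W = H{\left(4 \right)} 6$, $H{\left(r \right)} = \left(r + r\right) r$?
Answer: $195$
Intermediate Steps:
$H{\left(r \right)} = 2 r^{2}$ ($H{\left(r \right)} = 2 r r = 2 r^{2}$)
$W = 192$ ($W = 2 \cdot 4^{2} \cdot 6 = 2 \cdot 16 \cdot 6 = 32 \cdot 6 = 192$)
$2 + \left(\left(-5 + W\right) + 6\right) 1 = 2 + \left(\left(-5 + 192\right) + 6\right) 1 = 2 + \left(187 + 6\right) 1 = 2 + 193 \cdot 1 = 2 + 193 = 195$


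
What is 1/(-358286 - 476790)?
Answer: -1/835076 ≈ -1.1975e-6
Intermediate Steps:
1/(-358286 - 476790) = 1/(-835076) = -1/835076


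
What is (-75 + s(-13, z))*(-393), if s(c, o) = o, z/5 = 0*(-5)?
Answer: 29475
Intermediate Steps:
z = 0 (z = 5*(0*(-5)) = 5*0 = 0)
(-75 + s(-13, z))*(-393) = (-75 + 0)*(-393) = -75*(-393) = 29475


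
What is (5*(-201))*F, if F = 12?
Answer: -12060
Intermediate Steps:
(5*(-201))*F = (5*(-201))*12 = -1005*12 = -12060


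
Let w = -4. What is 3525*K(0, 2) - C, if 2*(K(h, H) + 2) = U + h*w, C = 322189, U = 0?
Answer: -329239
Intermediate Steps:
K(h, H) = -2 - 2*h (K(h, H) = -2 + (0 + h*(-4))/2 = -2 + (0 - 4*h)/2 = -2 + (-4*h)/2 = -2 - 2*h)
3525*K(0, 2) - C = 3525*(-2 - 2*0) - 1*322189 = 3525*(-2 + 0) - 322189 = 3525*(-2) - 322189 = -7050 - 322189 = -329239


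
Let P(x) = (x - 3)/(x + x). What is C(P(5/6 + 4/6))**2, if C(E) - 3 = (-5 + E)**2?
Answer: 17689/16 ≈ 1105.6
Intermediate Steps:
P(x) = (-3 + x)/(2*x) (P(x) = (-3 + x)/((2*x)) = (-3 + x)*(1/(2*x)) = (-3 + x)/(2*x))
C(E) = 3 + (-5 + E)**2
C(P(5/6 + 4/6))**2 = (3 + (-5 + (-3 + (5/6 + 4/6))/(2*(5/6 + 4/6)))**2)**2 = (3 + (-5 + (-3 + (5*(1/6) + 4*(1/6)))/(2*(5*(1/6) + 4*(1/6))))**2)**2 = (3 + (-5 + (-3 + (5/6 + 2/3))/(2*(5/6 + 2/3)))**2)**2 = (3 + (-5 + (-3 + 3/2)/(2*(3/2)))**2)**2 = (3 + (-5 + (1/2)*(2/3)*(-3/2))**2)**2 = (3 + (-5 - 1/2)**2)**2 = (3 + (-11/2)**2)**2 = (3 + 121/4)**2 = (133/4)**2 = 17689/16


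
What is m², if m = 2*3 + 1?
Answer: 49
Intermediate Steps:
m = 7 (m = 6 + 1 = 7)
m² = 7² = 49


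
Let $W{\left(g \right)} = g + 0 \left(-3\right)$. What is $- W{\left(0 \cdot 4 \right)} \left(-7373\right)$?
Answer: $0$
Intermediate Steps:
$W{\left(g \right)} = g$ ($W{\left(g \right)} = g + 0 = g$)
$- W{\left(0 \cdot 4 \right)} \left(-7373\right) = - 0 \cdot 4 \left(-7373\right) = \left(-1\right) 0 \left(-7373\right) = 0 \left(-7373\right) = 0$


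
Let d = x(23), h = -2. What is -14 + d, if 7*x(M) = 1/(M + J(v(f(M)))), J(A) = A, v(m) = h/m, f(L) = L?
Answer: -51623/3689 ≈ -13.994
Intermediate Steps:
v(m) = -2/m
x(M) = 1/(7*(M - 2/M))
d = 23/3689 (d = (1/7)*23/(-2 + 23**2) = (1/7)*23/(-2 + 529) = (1/7)*23/527 = (1/7)*23*(1/527) = 23/3689 ≈ 0.0062348)
-14 + d = -14 + 23/3689 = -51623/3689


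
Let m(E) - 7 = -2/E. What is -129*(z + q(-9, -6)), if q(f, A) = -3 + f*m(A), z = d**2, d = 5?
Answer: 5676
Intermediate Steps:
m(E) = 7 - 2/E
z = 25 (z = 5**2 = 25)
q(f, A) = -3 + f*(7 - 2/A)
-129*(z + q(-9, -6)) = -129*(25 + (-3 + 7*(-9) - 2*(-9)/(-6))) = -129*(25 + (-3 - 63 - 2*(-9)*(-1/6))) = -129*(25 + (-3 - 63 - 3)) = -129*(25 - 69) = -129*(-44) = 5676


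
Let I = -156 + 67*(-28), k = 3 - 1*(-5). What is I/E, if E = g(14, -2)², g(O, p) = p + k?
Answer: -508/9 ≈ -56.444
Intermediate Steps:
k = 8 (k = 3 + 5 = 8)
g(O, p) = 8 + p (g(O, p) = p + 8 = 8 + p)
E = 36 (E = (8 - 2)² = 6² = 36)
I = -2032 (I = -156 - 1876 = -2032)
I/E = -2032/36 = -2032*1/36 = -508/9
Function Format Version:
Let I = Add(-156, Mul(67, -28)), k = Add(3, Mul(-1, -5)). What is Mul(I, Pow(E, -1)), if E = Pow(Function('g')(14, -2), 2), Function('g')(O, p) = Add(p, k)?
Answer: Rational(-508, 9) ≈ -56.444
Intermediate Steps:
k = 8 (k = Add(3, 5) = 8)
Function('g')(O, p) = Add(8, p) (Function('g')(O, p) = Add(p, 8) = Add(8, p))
E = 36 (E = Pow(Add(8, -2), 2) = Pow(6, 2) = 36)
I = -2032 (I = Add(-156, -1876) = -2032)
Mul(I, Pow(E, -1)) = Mul(-2032, Pow(36, -1)) = Mul(-2032, Rational(1, 36)) = Rational(-508, 9)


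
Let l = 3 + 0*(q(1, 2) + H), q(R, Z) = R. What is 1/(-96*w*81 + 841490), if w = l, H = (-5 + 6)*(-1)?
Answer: 1/818162 ≈ 1.2223e-6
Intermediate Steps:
H = -1 (H = 1*(-1) = -1)
l = 3 (l = 3 + 0*(1 - 1) = 3 + 0*0 = 3 + 0 = 3)
w = 3
1/(-96*w*81 + 841490) = 1/(-96*3*81 + 841490) = 1/(-288*81 + 841490) = 1/(-23328 + 841490) = 1/818162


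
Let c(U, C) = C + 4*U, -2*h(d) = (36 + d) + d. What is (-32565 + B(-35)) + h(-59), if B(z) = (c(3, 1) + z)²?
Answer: -32040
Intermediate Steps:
h(d) = -18 - d (h(d) = -((36 + d) + d)/2 = -(36 + 2*d)/2 = -18 - d)
B(z) = (13 + z)² (B(z) = ((1 + 4*3) + z)² = ((1 + 12) + z)² = (13 + z)²)
(-32565 + B(-35)) + h(-59) = (-32565 + (13 - 35)²) + (-18 - 1*(-59)) = (-32565 + (-22)²) + (-18 + 59) = (-32565 + 484) + 41 = -32081 + 41 = -32040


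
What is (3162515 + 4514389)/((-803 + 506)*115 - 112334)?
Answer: -7676904/146489 ≈ -52.406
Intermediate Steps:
(3162515 + 4514389)/((-803 + 506)*115 - 112334) = 7676904/(-297*115 - 112334) = 7676904/(-34155 - 112334) = 7676904/(-146489) = 7676904*(-1/146489) = -7676904/146489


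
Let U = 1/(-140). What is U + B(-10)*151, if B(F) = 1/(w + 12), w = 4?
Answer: 5281/560 ≈ 9.4304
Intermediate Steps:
U = -1/140 ≈ -0.0071429
B(F) = 1/16 (B(F) = 1/(4 + 12) = 1/16)
U + B(-10)*151 = -1/140 + (1/16)*151 = -1/140 + 151/16 = 5281/560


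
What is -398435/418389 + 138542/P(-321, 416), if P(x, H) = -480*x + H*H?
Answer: -36188991661/68435051952 ≈ -0.52881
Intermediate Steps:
P(x, H) = H² - 480*x (P(x, H) = -480*x + H² = H² - 480*x)
-398435/418389 + 138542/P(-321, 416) = -398435/418389 + 138542/(416² - 480*(-321)) = -398435*1/418389 + 138542/(173056 + 154080) = -398435/418389 + 138542/327136 = -398435/418389 + 138542*(1/327136) = -398435/418389 + 69271/163568 = -36188991661/68435051952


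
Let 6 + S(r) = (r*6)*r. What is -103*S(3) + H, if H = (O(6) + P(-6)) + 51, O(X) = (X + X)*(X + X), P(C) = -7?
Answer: -4756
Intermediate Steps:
O(X) = 4*X² (O(X) = (2*X)*(2*X) = 4*X²)
S(r) = -6 + 6*r² (S(r) = -6 + (r*6)*r = -6 + (6*r)*r = -6 + 6*r²)
H = 188 (H = (4*6² - 7) + 51 = (4*36 - 7) + 51 = (144 - 7) + 51 = 137 + 51 = 188)
-103*S(3) + H = -103*(-6 + 6*3²) + 188 = -103*(-6 + 6*9) + 188 = -103*(-6 + 54) + 188 = -103*48 + 188 = -4944 + 188 = -4756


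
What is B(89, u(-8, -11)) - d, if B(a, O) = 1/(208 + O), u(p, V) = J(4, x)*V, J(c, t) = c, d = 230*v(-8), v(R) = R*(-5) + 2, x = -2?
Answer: -1584239/164 ≈ -9660.0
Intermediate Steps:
v(R) = 2 - 5*R (v(R) = -5*R + 2 = 2 - 5*R)
d = 9660 (d = 230*(2 - 5*(-8)) = 230*(2 + 40) = 230*42 = 9660)
u(p, V) = 4*V
B(89, u(-8, -11)) - d = 1/(208 + 4*(-11)) - 1*9660 = 1/(208 - 44) - 9660 = 1/164 - 9660 = -1584239/164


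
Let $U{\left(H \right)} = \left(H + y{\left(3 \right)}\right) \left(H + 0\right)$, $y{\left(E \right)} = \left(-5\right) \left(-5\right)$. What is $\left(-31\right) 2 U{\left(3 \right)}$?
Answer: $-5208$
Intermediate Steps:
$y{\left(E \right)} = 25$
$U{\left(H \right)} = H \left(25 + H\right)$ ($U{\left(H \right)} = \left(H + 25\right) \left(H + 0\right) = \left(25 + H\right) H = H \left(25 + H\right)$)
$\left(-31\right) 2 U{\left(3 \right)} = \left(-31\right) 2 \cdot 3 \left(25 + 3\right) = - 62 \cdot 3 \cdot 28 = \left(-62\right) 84 = -5208$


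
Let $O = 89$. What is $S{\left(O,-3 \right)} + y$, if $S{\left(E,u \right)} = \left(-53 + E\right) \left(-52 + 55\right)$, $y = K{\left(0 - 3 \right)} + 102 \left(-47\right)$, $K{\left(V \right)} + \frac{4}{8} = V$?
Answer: $- \frac{9379}{2} \approx -4689.5$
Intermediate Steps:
$K{\left(V \right)} = - \frac{1}{2} + V$
$y = - \frac{9595}{2}$ ($y = \left(- \frac{1}{2} + \left(0 - 3\right)\right) + 102 \left(-47\right) = \left(- \frac{1}{2} + \left(0 - 3\right)\right) - 4794 = \left(- \frac{1}{2} - 3\right) - 4794 = - \frac{7}{2} - 4794 = - \frac{9595}{2} \approx -4797.5$)
$S{\left(E,u \right)} = -159 + 3 E$ ($S{\left(E,u \right)} = \left(-53 + E\right) 3 = -159 + 3 E$)
$S{\left(O,-3 \right)} + y = \left(-159 + 3 \cdot 89\right) - \frac{9595}{2} = \left(-159 + 267\right) - \frac{9595}{2} = 108 - \frac{9595}{2} = - \frac{9379}{2}$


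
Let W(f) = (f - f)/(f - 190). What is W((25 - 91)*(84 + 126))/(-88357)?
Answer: 0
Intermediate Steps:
W(f) = 0 (W(f) = 0/(-190 + f) = 0)
W((25 - 91)*(84 + 126))/(-88357) = 0/(-88357) = 0*(-1/88357) = 0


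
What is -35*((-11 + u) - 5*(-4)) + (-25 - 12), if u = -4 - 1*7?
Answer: 33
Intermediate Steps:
u = -11 (u = -4 - 7 = -11)
-35*((-11 + u) - 5*(-4)) + (-25 - 12) = -35*((-11 - 11) - 5*(-4)) + (-25 - 12) = -35*(-22 + 20) - 37 = -35*(-2) - 37 = 70 - 37 = 33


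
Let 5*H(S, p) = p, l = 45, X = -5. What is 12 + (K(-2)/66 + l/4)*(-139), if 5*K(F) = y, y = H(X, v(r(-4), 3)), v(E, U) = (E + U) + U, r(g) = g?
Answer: -5121331/3300 ≈ -1551.9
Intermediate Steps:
v(E, U) = E + 2*U
H(S, p) = p/5
y = 2/5 (y = (-4 + 2*3)/5 = (-4 + 6)/5 = (1/5)*2 = 2/5 ≈ 0.40000)
K(F) = 2/25 (K(F) = (1/5)*(2/5) = 2/25)
12 + (K(-2)/66 + l/4)*(-139) = 12 + ((2/25)/66 + 45/4)*(-139) = 12 + ((2/25)*(1/66) + 45*(1/4))*(-139) = 12 + (1/825 + 45/4)*(-139) = 12 + (37129/3300)*(-139) = 12 - 5160931/3300 = -5121331/3300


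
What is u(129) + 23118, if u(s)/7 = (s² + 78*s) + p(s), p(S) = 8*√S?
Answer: 210039 + 56*√129 ≈ 2.1068e+5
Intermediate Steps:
u(s) = 7*s² + 56*√s + 546*s (u(s) = 7*((s² + 78*s) + 8*√s) = 7*(s² + 8*√s + 78*s) = 7*s² + 56*√s + 546*s)
u(129) + 23118 = (7*129² + 56*√129 + 546*129) + 23118 = (7*16641 + 56*√129 + 70434) + 23118 = (116487 + 56*√129 + 70434) + 23118 = (186921 + 56*√129) + 23118 = 210039 + 56*√129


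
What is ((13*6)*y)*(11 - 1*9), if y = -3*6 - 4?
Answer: -3432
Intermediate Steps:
y = -22 (y = -18 - 4 = -22)
((13*6)*y)*(11 - 1*9) = ((13*6)*(-22))*(11 - 1*9) = (78*(-22))*(11 - 9) = -1716*2 = -3432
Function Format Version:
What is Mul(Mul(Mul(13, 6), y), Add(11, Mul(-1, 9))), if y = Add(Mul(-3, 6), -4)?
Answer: -3432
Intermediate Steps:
y = -22 (y = Add(-18, -4) = -22)
Mul(Mul(Mul(13, 6), y), Add(11, Mul(-1, 9))) = Mul(Mul(Mul(13, 6), -22), Add(11, Mul(-1, 9))) = Mul(Mul(78, -22), Add(11, -9)) = Mul(-1716, 2) = -3432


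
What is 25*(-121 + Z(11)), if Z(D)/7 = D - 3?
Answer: -1625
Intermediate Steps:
Z(D) = -21 + 7*D (Z(D) = 7*(D - 3) = 7*(-3 + D) = -21 + 7*D)
25*(-121 + Z(11)) = 25*(-121 + (-21 + 7*11)) = 25*(-121 + (-21 + 77)) = 25*(-121 + 56) = 25*(-65) = -1625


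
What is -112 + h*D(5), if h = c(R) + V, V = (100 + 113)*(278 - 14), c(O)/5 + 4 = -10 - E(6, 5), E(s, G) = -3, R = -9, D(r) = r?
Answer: 280773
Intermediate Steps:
c(O) = -55 (c(O) = -20 + 5*(-10 - 1*(-3)) = -20 + 5*(-10 + 3) = -20 + 5*(-7) = -20 - 35 = -55)
V = 56232 (V = 213*264 = 56232)
h = 56177 (h = -55 + 56232 = 56177)
-112 + h*D(5) = -112 + 56177*5 = -112 + 280885 = 280773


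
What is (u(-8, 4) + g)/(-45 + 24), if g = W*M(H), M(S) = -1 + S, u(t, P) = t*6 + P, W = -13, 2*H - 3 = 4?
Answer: 51/14 ≈ 3.6429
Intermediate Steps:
H = 7/2 (H = 3/2 + (1/2)*4 = 3/2 + 2 = 7/2 ≈ 3.5000)
u(t, P) = P + 6*t (u(t, P) = 6*t + P = P + 6*t)
g = -65/2 (g = -13*(-1 + 7/2) = -13*5/2 = -65/2 ≈ -32.500)
(u(-8, 4) + g)/(-45 + 24) = ((4 + 6*(-8)) - 65/2)/(-45 + 24) = ((4 - 48) - 65/2)/(-21) = (-44 - 65/2)*(-1/21) = -153/2*(-1/21) = 51/14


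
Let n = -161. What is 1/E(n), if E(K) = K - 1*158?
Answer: -1/319 ≈ -0.0031348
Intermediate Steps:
E(K) = -158 + K (E(K) = K - 158 = -158 + K)
1/E(n) = 1/(-158 - 161) = 1/(-319) = -1/319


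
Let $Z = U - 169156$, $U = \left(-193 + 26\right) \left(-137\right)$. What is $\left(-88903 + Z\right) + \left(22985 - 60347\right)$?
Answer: $-272542$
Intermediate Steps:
$U = 22879$ ($U = \left(-167\right) \left(-137\right) = 22879$)
$Z = -146277$ ($Z = 22879 - 169156 = -146277$)
$\left(-88903 + Z\right) + \left(22985 - 60347\right) = \left(-88903 - 146277\right) + \left(22985 - 60347\right) = -235180 + \left(22985 - 60347\right) = -235180 - 37362 = -272542$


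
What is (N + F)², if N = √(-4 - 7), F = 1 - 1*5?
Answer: (4 - I*√11)² ≈ 5.0 - 26.533*I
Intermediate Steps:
F = -4 (F = 1 - 5 = -4)
N = I*√11 (N = √(-11) = I*√11 ≈ 3.3166*I)
(N + F)² = (I*√11 - 4)² = (-4 + I*√11)²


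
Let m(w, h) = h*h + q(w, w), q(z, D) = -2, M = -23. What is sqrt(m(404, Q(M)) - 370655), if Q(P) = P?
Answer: 4*I*sqrt(23133) ≈ 608.38*I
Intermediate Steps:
m(w, h) = -2 + h**2 (m(w, h) = h*h - 2 = h**2 - 2 = -2 + h**2)
sqrt(m(404, Q(M)) - 370655) = sqrt((-2 + (-23)**2) - 370655) = sqrt((-2 + 529) - 370655) = sqrt(527 - 370655) = sqrt(-370128) = 4*I*sqrt(23133)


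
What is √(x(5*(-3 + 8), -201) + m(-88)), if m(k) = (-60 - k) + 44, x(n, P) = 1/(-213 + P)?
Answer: √1371122/138 ≈ 8.4851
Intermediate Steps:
m(k) = -16 - k
√(x(5*(-3 + 8), -201) + m(-88)) = √(1/(-213 - 201) + (-16 - 1*(-88))) = √(1/(-414) + (-16 + 88)) = √(-1/414 + 72) = √(29807/414) = √1371122/138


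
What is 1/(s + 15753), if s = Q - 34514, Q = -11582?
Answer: -1/30343 ≈ -3.2957e-5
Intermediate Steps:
s = -46096 (s = -11582 - 34514 = -46096)
1/(s + 15753) = 1/(-46096 + 15753) = 1/(-30343) = -1/30343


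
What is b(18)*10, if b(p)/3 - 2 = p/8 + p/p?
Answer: 315/2 ≈ 157.50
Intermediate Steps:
b(p) = 9 + 3*p/8 (b(p) = 6 + 3*(p/8 + p/p) = 6 + 3*(p*(1/8) + 1) = 6 + 3*(p/8 + 1) = 6 + 3*(1 + p/8) = 6 + (3 + 3*p/8) = 9 + 3*p/8)
b(18)*10 = (9 + (3/8)*18)*10 = (9 + 27/4)*10 = (63/4)*10 = 315/2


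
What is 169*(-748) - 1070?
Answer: -127482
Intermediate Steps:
169*(-748) - 1070 = -126412 - 1070 = -127482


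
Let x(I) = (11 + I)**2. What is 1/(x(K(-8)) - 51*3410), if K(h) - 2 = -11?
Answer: -1/173906 ≈ -5.7502e-6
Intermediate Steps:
K(h) = -9 (K(h) = 2 - 11 = -9)
1/(x(K(-8)) - 51*3410) = 1/((11 - 9)**2 - 51*3410) = 1/(2**2 - 173910) = 1/(4 - 173910) = 1/(-173906) = -1/173906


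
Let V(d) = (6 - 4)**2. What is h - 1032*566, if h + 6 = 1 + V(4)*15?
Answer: -584057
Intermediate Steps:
V(d) = 4 (V(d) = 2**2 = 4)
h = 55 (h = -6 + (1 + 4*15) = -6 + (1 + 60) = -6 + 61 = 55)
h - 1032*566 = 55 - 1032*566 = 55 - 584112 = -584057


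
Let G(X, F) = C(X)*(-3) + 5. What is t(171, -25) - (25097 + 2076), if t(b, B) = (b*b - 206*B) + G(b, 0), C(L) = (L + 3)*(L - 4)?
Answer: -79951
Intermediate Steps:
C(L) = (-4 + L)*(3 + L) (C(L) = (3 + L)*(-4 + L) = (-4 + L)*(3 + L))
G(X, F) = 41 - 3*X² + 3*X (G(X, F) = (-12 + X² - X)*(-3) + 5 = (36 - 3*X² + 3*X) + 5 = 41 - 3*X² + 3*X)
t(b, B) = 41 - 206*B - 2*b² + 3*b (t(b, B) = (b*b - 206*B) + (41 - 3*b² + 3*b) = (b² - 206*B) + (41 - 3*b² + 3*b) = 41 - 206*B - 2*b² + 3*b)
t(171, -25) - (25097 + 2076) = (41 - 206*(-25) - 2*171² + 3*171) - (25097 + 2076) = (41 + 5150 - 2*29241 + 513) - 1*27173 = (41 + 5150 - 58482 + 513) - 27173 = -52778 - 27173 = -79951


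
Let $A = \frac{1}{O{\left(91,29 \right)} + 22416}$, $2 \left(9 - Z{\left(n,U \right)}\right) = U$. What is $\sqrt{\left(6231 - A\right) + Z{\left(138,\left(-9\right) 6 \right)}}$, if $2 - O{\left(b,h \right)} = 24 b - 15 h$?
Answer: $\frac{\sqrt{2677309764118}}{20669} \approx 79.164$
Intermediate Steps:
$Z{\left(n,U \right)} = 9 - \frac{U}{2}$
$O{\left(b,h \right)} = 2 - 24 b + 15 h$ ($O{\left(b,h \right)} = 2 - \left(24 b - 15 h\right) = 2 - \left(- 15 h + 24 b\right) = 2 - 24 b + 15 h$)
$A = \frac{1}{20669}$ ($A = \frac{1}{\left(2 - 2184 + 15 \cdot 29\right) + 22416} = \frac{1}{\left(2 - 2184 + 435\right) + 22416} = \frac{1}{-1747 + 22416} = \frac{1}{20669} \approx 4.8382 \cdot 10^{-5}$)
$\sqrt{\left(6231 - A\right) + Z{\left(138,\left(-9\right) 6 \right)}} = \sqrt{\left(6231 - \frac{1}{20669}\right) - \left(-9 + \frac{\left(-9\right) 6}{2}\right)} = \sqrt{\left(6231 - \frac{1}{20669}\right) + \left(9 - -27\right)} = \sqrt{\frac{128788538}{20669} + \left(9 + 27\right)} = \sqrt{\frac{128788538}{20669} + 36} = \sqrt{\frac{129532622}{20669}} = \frac{\sqrt{2677309764118}}{20669}$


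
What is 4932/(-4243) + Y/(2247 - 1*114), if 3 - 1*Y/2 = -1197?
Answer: -112252/3016773 ≈ -0.037209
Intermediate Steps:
Y = 2400 (Y = 6 - 2*(-1197) = 6 + 2394 = 2400)
4932/(-4243) + Y/(2247 - 1*114) = 4932/(-4243) + 2400/(2247 - 1*114) = 4932*(-1/4243) + 2400/(2247 - 114) = -4932/4243 + 2400/2133 = -4932/4243 + 2400*(1/2133) = -4932/4243 + 800/711 = -112252/3016773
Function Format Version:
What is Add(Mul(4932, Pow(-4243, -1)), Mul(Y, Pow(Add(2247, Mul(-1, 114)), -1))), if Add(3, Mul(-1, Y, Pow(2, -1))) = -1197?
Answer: Rational(-112252, 3016773) ≈ -0.037209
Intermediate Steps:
Y = 2400 (Y = Add(6, Mul(-2, -1197)) = Add(6, 2394) = 2400)
Add(Mul(4932, Pow(-4243, -1)), Mul(Y, Pow(Add(2247, Mul(-1, 114)), -1))) = Add(Mul(4932, Pow(-4243, -1)), Mul(2400, Pow(Add(2247, Mul(-1, 114)), -1))) = Add(Mul(4932, Rational(-1, 4243)), Mul(2400, Pow(Add(2247, -114), -1))) = Add(Rational(-4932, 4243), Mul(2400, Pow(2133, -1))) = Add(Rational(-4932, 4243), Mul(2400, Rational(1, 2133))) = Add(Rational(-4932, 4243), Rational(800, 711)) = Rational(-112252, 3016773)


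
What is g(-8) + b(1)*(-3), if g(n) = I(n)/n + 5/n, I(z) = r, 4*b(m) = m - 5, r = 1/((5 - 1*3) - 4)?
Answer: 39/16 ≈ 2.4375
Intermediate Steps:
r = -½ (r = 1/((5 - 3) - 4) = 1/(2 - 4) = 1/(-2) = -½ ≈ -0.50000)
b(m) = -5/4 + m/4 (b(m) = (m - 5)/4 = (-5 + m)/4 = -5/4 + m/4)
I(z) = -½
g(n) = 9/(2*n) (g(n) = -1/(2*n) + 5/n = 9/(2*n))
g(-8) + b(1)*(-3) = (9/2)/(-8) + (-5/4 + (¼)*1)*(-3) = (9/2)*(-⅛) + (-5/4 + ¼)*(-3) = -9/16 - 1*(-3) = -9/16 + 3 = 39/16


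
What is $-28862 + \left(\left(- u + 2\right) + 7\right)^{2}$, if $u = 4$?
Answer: $-28837$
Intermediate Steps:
$-28862 + \left(\left(- u + 2\right) + 7\right)^{2} = -28862 + \left(\left(\left(-1\right) 4 + 2\right) + 7\right)^{2} = -28862 + \left(\left(-4 + 2\right) + 7\right)^{2} = -28862 + \left(-2 + 7\right)^{2} = -28862 + 5^{2} = -28862 + 25 = -28837$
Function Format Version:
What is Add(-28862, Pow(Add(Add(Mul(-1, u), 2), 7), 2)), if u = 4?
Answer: -28837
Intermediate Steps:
Add(-28862, Pow(Add(Add(Mul(-1, u), 2), 7), 2)) = Add(-28862, Pow(Add(Add(Mul(-1, 4), 2), 7), 2)) = Add(-28862, Pow(Add(Add(-4, 2), 7), 2)) = Add(-28862, Pow(Add(-2, 7), 2)) = Add(-28862, Pow(5, 2)) = Add(-28862, 25) = -28837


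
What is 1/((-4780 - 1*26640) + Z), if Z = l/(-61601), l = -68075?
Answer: -61601/1935435345 ≈ -3.1828e-5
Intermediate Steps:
Z = 68075/61601 (Z = -68075/(-61601) = -68075*(-1/61601) = 68075/61601 ≈ 1.1051)
1/((-4780 - 1*26640) + Z) = 1/((-4780 - 1*26640) + 68075/61601) = 1/((-4780 - 26640) + 68075/61601) = 1/(-31420 + 68075/61601) = 1/(-1935435345/61601) = -61601/1935435345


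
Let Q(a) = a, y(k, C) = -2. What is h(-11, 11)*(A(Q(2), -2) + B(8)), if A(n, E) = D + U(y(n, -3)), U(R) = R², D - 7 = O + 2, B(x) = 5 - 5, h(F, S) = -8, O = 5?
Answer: -144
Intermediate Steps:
B(x) = 0
D = 14 (D = 7 + (5 + 2) = 7 + 7 = 14)
A(n, E) = 18 (A(n, E) = 14 + (-2)² = 14 + 4 = 18)
h(-11, 11)*(A(Q(2), -2) + B(8)) = -8*(18 + 0) = -8*18 = -144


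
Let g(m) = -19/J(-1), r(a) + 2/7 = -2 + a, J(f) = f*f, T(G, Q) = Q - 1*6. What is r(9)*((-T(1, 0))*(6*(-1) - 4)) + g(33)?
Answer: -2953/7 ≈ -421.86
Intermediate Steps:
T(G, Q) = -6 + Q (T(G, Q) = Q - 6 = -6 + Q)
J(f) = f**2
r(a) = -16/7 + a (r(a) = -2/7 + (-2 + a) = -16/7 + a)
g(m) = -19 (g(m) = -19/((-1)**2) = -19/1 = -19*1 = -19)
r(9)*((-T(1, 0))*(6*(-1) - 4)) + g(33) = (-16/7 + 9)*((-(-6 + 0))*(6*(-1) - 4)) - 19 = 47*((-1*(-6))*(-6 - 4))/7 - 19 = 47*(6*(-10))/7 - 19 = (47/7)*(-60) - 19 = -2820/7 - 19 = -2953/7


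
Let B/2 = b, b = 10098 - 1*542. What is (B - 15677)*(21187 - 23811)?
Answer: -9013440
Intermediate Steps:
b = 9556 (b = 10098 - 542 = 9556)
B = 19112 (B = 2*9556 = 19112)
(B - 15677)*(21187 - 23811) = (19112 - 15677)*(21187 - 23811) = 3435*(-2624) = -9013440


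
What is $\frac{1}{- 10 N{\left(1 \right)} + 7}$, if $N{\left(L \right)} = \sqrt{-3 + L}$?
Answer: $\frac{7}{249} + \frac{10 i \sqrt{2}}{249} \approx 0.028112 + 0.056796 i$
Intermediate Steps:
$\frac{1}{- 10 N{\left(1 \right)} + 7} = \frac{1}{- 10 \sqrt{-3 + 1} + 7} = \frac{1}{- 10 \sqrt{-2} + 7} = \frac{1}{- 10 i \sqrt{2} + 7} = \frac{1}{7 - 10 i \sqrt{2}}$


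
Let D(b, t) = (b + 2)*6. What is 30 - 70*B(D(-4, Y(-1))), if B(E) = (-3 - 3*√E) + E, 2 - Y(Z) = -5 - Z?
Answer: 1080 + 420*I*√3 ≈ 1080.0 + 727.46*I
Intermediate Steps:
Y(Z) = 7 + Z (Y(Z) = 2 - (-5 - Z) = 2 + (5 + Z) = 7 + Z)
D(b, t) = 12 + 6*b (D(b, t) = (2 + b)*6 = 12 + 6*b)
B(E) = -3 + E - 3*√E
30 - 70*B(D(-4, Y(-1))) = 30 - 70*(-3 + (12 + 6*(-4)) - 3*√(12 + 6*(-4))) = 30 - 70*(-3 + (12 - 24) - 3*√(12 - 24)) = 30 - 70*(-3 - 12 - 6*I*√3) = 30 - 70*(-15 - 6*I*√3) = 30 + (1050 + 420*I*√3) = 1080 + 420*I*√3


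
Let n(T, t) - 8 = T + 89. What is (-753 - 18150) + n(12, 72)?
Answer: -18794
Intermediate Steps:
n(T, t) = 97 + T (n(T, t) = 8 + (T + 89) = 8 + (89 + T) = 97 + T)
(-753 - 18150) + n(12, 72) = (-753 - 18150) + (97 + 12) = -18903 + 109 = -18794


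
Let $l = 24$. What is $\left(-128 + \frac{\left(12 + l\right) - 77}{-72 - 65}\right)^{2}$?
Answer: $\frac{306075025}{18769} \approx 16307.0$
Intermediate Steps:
$\left(-128 + \frac{\left(12 + l\right) - 77}{-72 - 65}\right)^{2} = \left(-128 + \frac{\left(12 + 24\right) - 77}{-72 - 65}\right)^{2} = \left(-128 + \frac{36 - 77}{-137}\right)^{2} = \left(-128 - - \frac{41}{137}\right)^{2} = \left(-128 + \frac{41}{137}\right)^{2} = \left(- \frac{17495}{137}\right)^{2} = \frac{306075025}{18769}$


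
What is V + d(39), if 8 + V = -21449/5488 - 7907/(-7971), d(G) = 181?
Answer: 7440282341/43744848 ≈ 170.08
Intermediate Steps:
V = -477535147/43744848 (V = -8 + (-21449/5488 - 7907/(-7971)) = -8 + (-21449*1/5488 - 7907*(-1/7971)) = -8 + (-21449/5488 + 7907/7971) = -8 - 127576363/43744848 = -477535147/43744848 ≈ -10.916)
V + d(39) = -477535147/43744848 + 181 = 7440282341/43744848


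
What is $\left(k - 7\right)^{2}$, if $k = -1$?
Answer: $64$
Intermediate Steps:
$\left(k - 7\right)^{2} = \left(-1 - 7\right)^{2} = \left(-8\right)^{2} = 64$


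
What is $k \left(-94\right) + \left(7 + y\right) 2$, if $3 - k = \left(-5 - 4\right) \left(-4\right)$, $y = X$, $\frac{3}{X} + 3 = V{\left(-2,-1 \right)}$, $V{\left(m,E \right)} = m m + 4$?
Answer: $\frac{15586}{5} \approx 3117.2$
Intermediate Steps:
$V{\left(m,E \right)} = 4 + m^{2}$ ($V{\left(m,E \right)} = m^{2} + 4 = 4 + m^{2}$)
$X = \frac{3}{5}$ ($X = \frac{3}{-3 + \left(4 + \left(-2\right)^{2}\right)} = \frac{3}{-3 + \left(4 + 4\right)} = \frac{3}{-3 + 8} = \frac{3}{5} \approx 0.6$)
$y = \frac{3}{5} \approx 0.6$
$k = -33$ ($k = 3 - \left(-5 - 4\right) \left(-4\right) = 3 - \left(-9\right) \left(-4\right) = 3 - 36 = -33$)
$k \left(-94\right) + \left(7 + y\right) 2 = \left(-33\right) \left(-94\right) + \left(7 + \frac{3}{5}\right) 2 = 3102 + \frac{38}{5} \cdot 2 = 3102 + \frac{76}{5} = \frac{15586}{5}$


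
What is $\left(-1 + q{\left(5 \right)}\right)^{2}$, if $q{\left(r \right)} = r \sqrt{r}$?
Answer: $126 - 10 \sqrt{5} \approx 103.64$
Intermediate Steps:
$q{\left(r \right)} = r^{\frac{3}{2}}$
$\left(-1 + q{\left(5 \right)}\right)^{2} = \left(-1 + 5^{\frac{3}{2}}\right)^{2} = \left(-1 + 5 \sqrt{5}\right)^{2}$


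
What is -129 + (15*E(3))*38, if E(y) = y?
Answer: 1581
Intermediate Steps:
-129 + (15*E(3))*38 = -129 + (15*3)*38 = -129 + 45*38 = -129 + 1710 = 1581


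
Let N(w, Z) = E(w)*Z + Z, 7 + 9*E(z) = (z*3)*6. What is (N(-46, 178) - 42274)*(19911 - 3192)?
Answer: -2939724062/3 ≈ -9.7991e+8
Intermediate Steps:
E(z) = -7/9 + 2*z (E(z) = -7/9 + ((z*3)*6)/9 = -7/9 + ((3*z)*6)/9 = -7/9 + (18*z)/9 = -7/9 + 2*z)
N(w, Z) = Z + Z*(-7/9 + 2*w) (N(w, Z) = (-7/9 + 2*w)*Z + Z = Z*(-7/9 + 2*w) + Z = Z + Z*(-7/9 + 2*w))
(N(-46, 178) - 42274)*(19911 - 3192) = ((2/9)*178*(1 + 9*(-46)) - 42274)*(19911 - 3192) = ((2/9)*178*(1 - 414) - 42274)*16719 = ((2/9)*178*(-413) - 42274)*16719 = (-147028/9 - 42274)*16719 = -527494/9*16719 = -2939724062/3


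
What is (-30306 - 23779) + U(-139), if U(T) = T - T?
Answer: -54085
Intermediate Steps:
U(T) = 0
(-30306 - 23779) + U(-139) = (-30306 - 23779) + 0 = -54085 + 0 = -54085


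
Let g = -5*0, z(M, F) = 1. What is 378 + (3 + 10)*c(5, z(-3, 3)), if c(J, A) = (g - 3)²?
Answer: 495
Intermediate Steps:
g = 0
c(J, A) = 9 (c(J, A) = (0 - 3)² = (-3)² = 9)
378 + (3 + 10)*c(5, z(-3, 3)) = 378 + (3 + 10)*9 = 378 + 13*9 = 378 + 117 = 495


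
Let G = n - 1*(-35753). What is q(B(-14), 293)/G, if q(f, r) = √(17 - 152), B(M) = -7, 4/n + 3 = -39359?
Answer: 19681*I*√15/234551597 ≈ 0.00032498*I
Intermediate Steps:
n = -2/19681 (n = 4/(-3 - 39359) = 4/(-39362) = 4*(-1/39362) = -2/19681 ≈ -0.00010162)
G = 703654791/19681 (G = -2/19681 - 1*(-35753) = -2/19681 + 35753 = 703654791/19681 ≈ 35753.)
q(f, r) = 3*I*√15 (q(f, r) = √(-135) = 3*I*√15)
q(B(-14), 293)/G = (3*I*√15)/(703654791/19681) = (3*I*√15)*(19681/703654791) = 19681*I*√15/234551597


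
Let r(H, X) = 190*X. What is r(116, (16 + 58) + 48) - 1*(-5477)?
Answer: 28657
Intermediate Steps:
r(116, (16 + 58) + 48) - 1*(-5477) = 190*((16 + 58) + 48) - 1*(-5477) = 190*(74 + 48) + 5477 = 190*122 + 5477 = 23180 + 5477 = 28657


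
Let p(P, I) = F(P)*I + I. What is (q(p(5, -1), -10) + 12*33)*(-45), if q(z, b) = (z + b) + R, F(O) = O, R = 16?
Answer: -17820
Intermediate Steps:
p(P, I) = I + I*P (p(P, I) = P*I + I = I*P + I = I + I*P)
q(z, b) = 16 + b + z (q(z, b) = (z + b) + 16 = (b + z) + 16 = 16 + b + z)
(q(p(5, -1), -10) + 12*33)*(-45) = ((16 - 10 - (1 + 5)) + 12*33)*(-45) = ((16 - 10 - 1*6) + 396)*(-45) = ((16 - 10 - 6) + 396)*(-45) = (0 + 396)*(-45) = 396*(-45) = -17820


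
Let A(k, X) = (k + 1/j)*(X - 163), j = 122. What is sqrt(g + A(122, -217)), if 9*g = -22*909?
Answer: 2*I*sqrt(45196303)/61 ≈ 220.42*I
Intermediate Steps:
A(k, X) = (-163 + X)*(1/122 + k) (A(k, X) = (k + 1/122)*(X - 163) = (k + 1/122)*(-163 + X) = (1/122 + k)*(-163 + X) = (-163 + X)*(1/122 + k))
g = -2222 (g = (-22*909)/9 = (1/9)*(-19998) = -2222)
sqrt(g + A(122, -217)) = sqrt(-2222 + (-163/122 + (1/122)*(-217) + 122*(-163 - 217))) = sqrt(-2222 + (-163/122 - 217/122 + 122*(-380))) = sqrt(-2222 + (-163/122 - 217/122 - 46360)) = sqrt(-2222 - 2828150/61) = sqrt(-2963692/61) = 2*I*sqrt(45196303)/61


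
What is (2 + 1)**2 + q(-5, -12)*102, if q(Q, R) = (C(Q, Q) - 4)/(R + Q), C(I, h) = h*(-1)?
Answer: 3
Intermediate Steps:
C(I, h) = -h
q(Q, R) = (-4 - Q)/(Q + R) (q(Q, R) = (-Q - 4)/(R + Q) = (-4 - Q)/(Q + R))
(2 + 1)**2 + q(-5, -12)*102 = (2 + 1)**2 + ((-4 - 1*(-5))/(-5 - 12))*102 = 3**2 + ((-4 + 5)/(-17))*102 = 9 - 1/17*1*102 = 9 - 1/17*102 = 9 - 6 = 3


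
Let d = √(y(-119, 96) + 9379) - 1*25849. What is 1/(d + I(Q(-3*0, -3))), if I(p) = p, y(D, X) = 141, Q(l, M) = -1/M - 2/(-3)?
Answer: -3231/83513698 - √595/167027396 ≈ -3.8834e-5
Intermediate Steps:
Q(l, M) = ⅔ - 1/M (Q(l, M) = -1/M - 2*(-⅓) = -1/M + ⅔ = ⅔ - 1/M)
d = -25849 + 4*√595 (d = √(141 + 9379) - 1*25849 = √9520 - 25849 = 4*√595 - 25849 = -25849 + 4*√595 ≈ -25751.)
1/(d + I(Q(-3*0, -3))) = 1/((-25849 + 4*√595) + (⅔ - 1/(-3))) = 1/((-25849 + 4*√595) + (⅔ - 1*(-⅓))) = 1/((-25849 + 4*√595) + (⅔ + ⅓)) = 1/((-25849 + 4*√595) + 1) = 1/(-25848 + 4*√595)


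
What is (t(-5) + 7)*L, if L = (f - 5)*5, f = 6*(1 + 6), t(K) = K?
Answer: 370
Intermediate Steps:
f = 42 (f = 6*7 = 42)
L = 185 (L = (42 - 5)*5 = 37*5 = 185)
(t(-5) + 7)*L = (-5 + 7)*185 = 2*185 = 370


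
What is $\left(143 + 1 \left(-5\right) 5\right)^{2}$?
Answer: $13924$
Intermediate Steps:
$\left(143 + 1 \left(-5\right) 5\right)^{2} = \left(143 - 25\right)^{2} = 118^{2} = 13924$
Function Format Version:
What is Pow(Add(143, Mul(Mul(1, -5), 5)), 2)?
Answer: 13924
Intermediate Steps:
Pow(Add(143, Mul(Mul(1, -5), 5)), 2) = Pow(Add(143, Mul(-5, 5)), 2) = Pow(Add(143, -25), 2) = Pow(118, 2) = 13924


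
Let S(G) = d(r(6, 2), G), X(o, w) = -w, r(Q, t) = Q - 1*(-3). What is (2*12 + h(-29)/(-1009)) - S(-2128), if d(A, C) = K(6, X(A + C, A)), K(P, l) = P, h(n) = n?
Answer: 18191/1009 ≈ 18.029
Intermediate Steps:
r(Q, t) = 3 + Q (r(Q, t) = Q + 3 = 3 + Q)
d(A, C) = 6
S(G) = 6
(2*12 + h(-29)/(-1009)) - S(-2128) = (2*12 - 29/(-1009)) - 1*6 = (24 - 29*(-1/1009)) - 6 = (24 + 29/1009) - 6 = 24245/1009 - 6 = 18191/1009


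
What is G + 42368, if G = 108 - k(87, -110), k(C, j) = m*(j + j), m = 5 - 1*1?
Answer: 43356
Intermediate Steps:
m = 4 (m = 5 - 1 = 4)
k(C, j) = 8*j (k(C, j) = 4*(j + j) = 4*(2*j) = 8*j)
G = 988 (G = 108 - 8*(-110) = 108 - 1*(-880) = 108 + 880 = 988)
G + 42368 = 988 + 42368 = 43356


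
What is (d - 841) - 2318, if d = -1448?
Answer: -4607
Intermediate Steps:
(d - 841) - 2318 = (-1448 - 841) - 2318 = -2289 - 2318 = -4607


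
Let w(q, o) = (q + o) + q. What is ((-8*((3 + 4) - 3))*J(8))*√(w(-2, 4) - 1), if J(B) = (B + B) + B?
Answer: -768*I ≈ -768.0*I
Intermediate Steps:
w(q, o) = o + 2*q (w(q, o) = (o + q) + q = o + 2*q)
J(B) = 3*B (J(B) = 2*B + B = 3*B)
((-8*((3 + 4) - 3))*J(8))*√(w(-2, 4) - 1) = ((-8*((3 + 4) - 3))*(3*8))*√((4 + 2*(-2)) - 1) = (-8*(7 - 3)*24)*√((4 - 4) - 1) = (-8*4*24)*√(0 - 1) = (-32*24)*√(-1) = -768*I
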